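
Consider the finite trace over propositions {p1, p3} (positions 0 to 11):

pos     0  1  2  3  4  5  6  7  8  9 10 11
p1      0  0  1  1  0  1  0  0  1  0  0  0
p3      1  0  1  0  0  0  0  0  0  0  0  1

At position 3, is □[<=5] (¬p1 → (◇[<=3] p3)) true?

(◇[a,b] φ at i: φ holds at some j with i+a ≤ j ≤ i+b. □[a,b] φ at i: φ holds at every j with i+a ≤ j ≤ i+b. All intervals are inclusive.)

False

Check (¬p1 → (◇[<=3] p3)) at every j in [3,8]:
  j=3: antecedent false → ✓
  j=4: antecedent true; consequent fails (none in [4,7]) → ✗
  j=5: antecedent false → ✓
  j=6: antecedent true; consequent fails (none in [6,9]) → ✗
  j=7: antecedent true; consequent fails (none in [7,10]) → ✗
  j=8: antecedent false → ✓
Fails at j=4 → formula fails.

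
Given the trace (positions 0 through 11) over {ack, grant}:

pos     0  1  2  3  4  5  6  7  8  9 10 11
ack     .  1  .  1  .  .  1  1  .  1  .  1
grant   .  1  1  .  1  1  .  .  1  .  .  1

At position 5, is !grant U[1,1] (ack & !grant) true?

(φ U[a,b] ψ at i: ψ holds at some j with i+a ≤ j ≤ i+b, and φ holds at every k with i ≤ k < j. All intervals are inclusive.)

No

Need some j in [6,6] with (ack & !grant), and !grant at every k in [5,j-1].
  j=6: (ack & !grant) holds, but !grant fails at k=5 → not this j.
No j in the window works → until fails.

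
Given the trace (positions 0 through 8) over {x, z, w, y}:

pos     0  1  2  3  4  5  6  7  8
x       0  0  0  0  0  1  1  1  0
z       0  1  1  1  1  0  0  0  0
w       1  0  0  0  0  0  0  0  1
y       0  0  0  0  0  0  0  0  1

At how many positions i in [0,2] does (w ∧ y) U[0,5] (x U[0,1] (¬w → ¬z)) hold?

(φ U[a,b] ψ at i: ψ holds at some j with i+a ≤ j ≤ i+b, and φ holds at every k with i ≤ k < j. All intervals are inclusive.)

Evaluate at each i in [0,2]:
  i=0: ✓ (rhs at j=0)
  i=1: ✗ (lhs fails at k=1 before rhs at j=5)
  i=2: ✗ (lhs fails at k=2 before rhs at j=5)
Positions where it holds: {0} → 1.

1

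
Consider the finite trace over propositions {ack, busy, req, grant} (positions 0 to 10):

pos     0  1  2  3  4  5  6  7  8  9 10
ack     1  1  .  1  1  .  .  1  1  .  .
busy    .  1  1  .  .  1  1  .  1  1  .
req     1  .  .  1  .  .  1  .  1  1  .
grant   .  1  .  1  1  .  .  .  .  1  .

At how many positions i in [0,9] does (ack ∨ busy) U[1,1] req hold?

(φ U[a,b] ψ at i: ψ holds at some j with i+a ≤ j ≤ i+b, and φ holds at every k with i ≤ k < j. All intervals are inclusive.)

Evaluate at each i in [0,9]:
  i=0: ✗ (no rhs in [1,1])
  i=1: ✗ (no rhs in [2,2])
  i=2: ✓ (rhs at j=3; lhs holds on [2,2])
  i=3: ✗ (no rhs in [4,4])
  i=4: ✗ (no rhs in [5,5])
  i=5: ✓ (rhs at j=6; lhs holds on [5,5])
  i=6: ✗ (no rhs in [7,7])
  i=7: ✓ (rhs at j=8; lhs holds on [7,7])
  i=8: ✓ (rhs at j=9; lhs holds on [8,8])
  i=9: ✗ (no rhs in [10,10])
Positions where it holds: {2, 5, 7, 8} → 4.

4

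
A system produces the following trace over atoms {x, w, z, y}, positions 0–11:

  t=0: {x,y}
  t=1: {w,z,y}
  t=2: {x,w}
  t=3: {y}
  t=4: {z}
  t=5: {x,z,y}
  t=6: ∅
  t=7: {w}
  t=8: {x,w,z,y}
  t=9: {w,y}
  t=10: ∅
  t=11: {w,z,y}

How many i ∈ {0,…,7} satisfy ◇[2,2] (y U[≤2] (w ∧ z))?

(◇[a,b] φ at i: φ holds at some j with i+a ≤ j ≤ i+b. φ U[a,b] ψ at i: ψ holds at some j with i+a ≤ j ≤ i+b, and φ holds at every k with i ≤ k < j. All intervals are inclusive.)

1

Evaluate at each i in [0,7]:
  i=0: ✗ (none in [2,2])
  i=1: ✗ (none in [3,3])
  i=2: ✗ (none in [4,4])
  i=3: ✗ (none in [5,5])
  i=4: ✗ (none in [6,6])
  i=5: ✗ (none in [7,7])
  i=6: ✓ (witness j=8)
  i=7: ✗ (none in [9,9])
Positions where it holds: {6} → 1.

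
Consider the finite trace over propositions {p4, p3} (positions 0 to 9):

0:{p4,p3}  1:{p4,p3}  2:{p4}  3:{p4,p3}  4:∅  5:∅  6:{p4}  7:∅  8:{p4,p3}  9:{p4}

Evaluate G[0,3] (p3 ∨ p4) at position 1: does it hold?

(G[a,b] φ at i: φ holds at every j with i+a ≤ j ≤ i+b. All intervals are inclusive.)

False

Check (p3 ∨ p4) at every j in [1,4]:
  j=1: true
  j=2: true
  j=3: true
  j=4: false
Fails at j=4 → formula fails.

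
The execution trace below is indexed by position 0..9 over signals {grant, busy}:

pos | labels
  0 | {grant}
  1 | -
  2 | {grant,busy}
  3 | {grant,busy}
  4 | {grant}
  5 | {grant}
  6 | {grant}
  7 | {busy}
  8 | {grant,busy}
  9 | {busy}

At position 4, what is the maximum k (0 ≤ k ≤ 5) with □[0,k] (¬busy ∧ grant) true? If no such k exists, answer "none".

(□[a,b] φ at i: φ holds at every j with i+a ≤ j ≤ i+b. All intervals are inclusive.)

(¬busy ∧ grant) must hold from j=4 onward; find where it first fails.
  j=4: holds
  j=5: holds
  j=6: holds
  j=7: fails
Holds on [4,6], so largest k = 2.

2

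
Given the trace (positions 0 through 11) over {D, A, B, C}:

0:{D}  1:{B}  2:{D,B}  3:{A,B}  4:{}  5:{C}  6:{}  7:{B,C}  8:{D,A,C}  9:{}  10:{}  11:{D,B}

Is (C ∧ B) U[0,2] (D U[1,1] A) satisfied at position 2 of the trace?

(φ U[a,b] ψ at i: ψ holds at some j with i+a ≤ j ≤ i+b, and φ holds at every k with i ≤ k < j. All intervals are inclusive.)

Yes

Need some j in [2,4] with (D U[1,1] A), and (C ∧ B) at every k in [2,j-1].
  j=2: (D U[1,1] A) holds; no prefix to check → satisfied.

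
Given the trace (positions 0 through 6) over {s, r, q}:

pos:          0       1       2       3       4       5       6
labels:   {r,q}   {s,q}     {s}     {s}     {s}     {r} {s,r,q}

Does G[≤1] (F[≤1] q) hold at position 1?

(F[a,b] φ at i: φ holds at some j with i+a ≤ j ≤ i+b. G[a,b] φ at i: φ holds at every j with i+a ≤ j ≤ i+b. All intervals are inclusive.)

Check F[≤1] q at every j in [1,2]:
  j=1: holds (witness at 1)
  j=2: fails (none in [2,3])
Fails at j=2 → formula fails.

No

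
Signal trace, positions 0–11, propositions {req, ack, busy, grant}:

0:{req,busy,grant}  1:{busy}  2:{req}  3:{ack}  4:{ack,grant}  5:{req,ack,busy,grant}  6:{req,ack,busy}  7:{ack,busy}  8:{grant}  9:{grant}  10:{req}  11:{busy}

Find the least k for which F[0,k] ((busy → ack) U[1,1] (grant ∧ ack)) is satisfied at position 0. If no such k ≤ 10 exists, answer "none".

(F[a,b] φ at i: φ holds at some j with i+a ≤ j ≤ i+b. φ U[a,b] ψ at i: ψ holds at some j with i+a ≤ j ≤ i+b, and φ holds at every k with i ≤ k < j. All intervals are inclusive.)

3

Scan j = 0,1,… for ((busy → ack) U[1,1] (grant ∧ ack)):
  j=0: fails
  j=1: fails
  j=2: fails
  j=3: holds
First hit at j=3, so smallest k = 3-0 = 3.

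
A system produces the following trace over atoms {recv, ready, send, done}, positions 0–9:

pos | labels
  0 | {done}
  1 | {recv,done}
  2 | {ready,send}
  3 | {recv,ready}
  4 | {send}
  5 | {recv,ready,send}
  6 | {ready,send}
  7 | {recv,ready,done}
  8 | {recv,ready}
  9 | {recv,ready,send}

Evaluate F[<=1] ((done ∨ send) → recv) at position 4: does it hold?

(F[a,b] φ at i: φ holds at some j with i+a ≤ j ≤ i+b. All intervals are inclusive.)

Yes

Check ((done ∨ send) → recv) at each j in [4,5]:
  j=4: false
  j=5: true
Found at j=5 → formula holds.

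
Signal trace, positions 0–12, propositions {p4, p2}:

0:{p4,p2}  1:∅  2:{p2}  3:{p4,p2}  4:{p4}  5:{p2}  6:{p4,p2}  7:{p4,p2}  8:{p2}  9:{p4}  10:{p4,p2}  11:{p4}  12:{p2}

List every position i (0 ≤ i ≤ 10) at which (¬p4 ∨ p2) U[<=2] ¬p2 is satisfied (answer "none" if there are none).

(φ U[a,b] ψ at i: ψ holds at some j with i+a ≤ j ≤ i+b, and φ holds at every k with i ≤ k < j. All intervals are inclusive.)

Evaluate at each i in [0,10]:
  i=0: ✓ (rhs at j=1; lhs holds on [0,0])
  i=1: ✓ (rhs at j=1)
  i=2: ✓ (rhs at j=4; lhs holds on [2,3])
  i=3: ✓ (rhs at j=4; lhs holds on [3,3])
  i=4: ✓ (rhs at j=4)
  i=5: ✗ (no rhs in [5,7])
  i=6: ✗ (no rhs in [6,8])
  i=7: ✓ (rhs at j=9; lhs holds on [7,8])
  i=8: ✓ (rhs at j=9; lhs holds on [8,8])
  i=9: ✓ (rhs at j=9)
  i=10: ✓ (rhs at j=11; lhs holds on [10,10])

0, 1, 2, 3, 4, 7, 8, 9, 10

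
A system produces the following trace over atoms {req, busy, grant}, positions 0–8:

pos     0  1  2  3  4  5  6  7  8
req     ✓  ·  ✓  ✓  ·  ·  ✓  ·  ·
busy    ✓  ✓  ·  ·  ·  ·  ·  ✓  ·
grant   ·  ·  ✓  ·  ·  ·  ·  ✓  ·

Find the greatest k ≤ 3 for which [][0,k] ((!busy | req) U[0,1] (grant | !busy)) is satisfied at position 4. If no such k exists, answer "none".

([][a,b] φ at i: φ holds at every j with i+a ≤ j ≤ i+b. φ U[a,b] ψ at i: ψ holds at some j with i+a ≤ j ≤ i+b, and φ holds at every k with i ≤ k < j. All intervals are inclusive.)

3

((!busy | req) U[0,1] (grant | !busy)) must hold from j=4 onward; find where it first fails.
  j=4: holds
  j=5: holds
  j=6: holds
  j=7: holds
Holds through j=7; largest k = 3.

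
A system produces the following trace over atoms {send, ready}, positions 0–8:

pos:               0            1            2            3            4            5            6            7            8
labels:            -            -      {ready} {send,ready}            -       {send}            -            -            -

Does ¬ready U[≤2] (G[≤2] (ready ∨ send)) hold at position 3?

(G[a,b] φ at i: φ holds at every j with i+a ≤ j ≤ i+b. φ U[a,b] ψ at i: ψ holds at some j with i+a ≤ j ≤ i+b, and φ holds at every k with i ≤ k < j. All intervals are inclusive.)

Need some j in [3,5] with G[≤2] (ready ∨ send), and ¬ready at every k in [3,j-1].
  j=3: G[≤2] (ready ∨ send) — fails at 4.
  j=4: G[≤2] (ready ∨ send) — fails at 4.
  j=5: G[≤2] (ready ∨ send) — fails at 6.
No j in the window works → until fails.

No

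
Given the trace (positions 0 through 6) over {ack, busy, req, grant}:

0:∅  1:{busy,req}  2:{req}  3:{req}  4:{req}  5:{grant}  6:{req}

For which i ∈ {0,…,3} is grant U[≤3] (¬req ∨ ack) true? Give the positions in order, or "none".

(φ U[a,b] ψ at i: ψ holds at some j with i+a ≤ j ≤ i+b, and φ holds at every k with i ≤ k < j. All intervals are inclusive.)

Evaluate at each i in [0,3]:
  i=0: ✓ (rhs at j=0)
  i=1: ✗ (no rhs in [1,4])
  i=2: ✗ (lhs fails at k=2 before rhs at j=5)
  i=3: ✗ (lhs fails at k=3 before rhs at j=5)

0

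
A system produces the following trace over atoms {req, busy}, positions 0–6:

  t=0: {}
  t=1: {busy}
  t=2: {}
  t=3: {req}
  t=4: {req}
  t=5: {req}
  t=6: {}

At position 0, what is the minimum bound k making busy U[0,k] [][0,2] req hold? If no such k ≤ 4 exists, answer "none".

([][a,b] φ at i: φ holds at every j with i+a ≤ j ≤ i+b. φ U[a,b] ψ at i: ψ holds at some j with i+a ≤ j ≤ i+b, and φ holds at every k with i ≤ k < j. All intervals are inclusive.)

Need earliest j ≥ 0 with [][0,2] req, and busy at every k in [0,j-1].
  j=0: rhs fails.
  j=1: rhs fails.
  j=2: rhs fails.
  j=3: rhs holds but lhs fails at k=0.
  j=4: rhs fails.
No witness within the range → none.

none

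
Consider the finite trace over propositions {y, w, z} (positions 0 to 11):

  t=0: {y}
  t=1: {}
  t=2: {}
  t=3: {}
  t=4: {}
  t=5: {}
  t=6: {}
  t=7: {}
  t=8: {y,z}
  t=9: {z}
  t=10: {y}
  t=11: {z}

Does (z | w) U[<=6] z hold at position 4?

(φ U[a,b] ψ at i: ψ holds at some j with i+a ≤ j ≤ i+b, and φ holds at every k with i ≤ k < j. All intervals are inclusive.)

False

Need some j in [4,10] with z, and (z | w) at every k in [4,j-1].
  j=4: z false.
  j=5: z false.
  j=6: z false.
  j=7: z false.
  j=8: z holds, but (z | w) fails at k=4 → not this j.
  j=9: z holds, but (z | w) fails at k=4 → not this j.
  j=10: z false.
No j in the window works → until fails.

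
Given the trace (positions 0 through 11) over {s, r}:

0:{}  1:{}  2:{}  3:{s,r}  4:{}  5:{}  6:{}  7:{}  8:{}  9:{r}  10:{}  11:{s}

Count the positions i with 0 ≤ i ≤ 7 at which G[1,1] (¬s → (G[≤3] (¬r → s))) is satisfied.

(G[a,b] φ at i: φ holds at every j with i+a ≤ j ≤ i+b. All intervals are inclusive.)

1

Evaluate at each i in [0,7]:
  i=0: ✗ (fails at j=1)
  i=1: ✗ (fails at j=2)
  i=2: ✓ (all of [3,3])
  i=3: ✗ (fails at j=4)
  i=4: ✗ (fails at j=5)
  i=5: ✗ (fails at j=6)
  i=6: ✗ (fails at j=7)
  i=7: ✗ (fails at j=8)
Positions where it holds: {2} → 1.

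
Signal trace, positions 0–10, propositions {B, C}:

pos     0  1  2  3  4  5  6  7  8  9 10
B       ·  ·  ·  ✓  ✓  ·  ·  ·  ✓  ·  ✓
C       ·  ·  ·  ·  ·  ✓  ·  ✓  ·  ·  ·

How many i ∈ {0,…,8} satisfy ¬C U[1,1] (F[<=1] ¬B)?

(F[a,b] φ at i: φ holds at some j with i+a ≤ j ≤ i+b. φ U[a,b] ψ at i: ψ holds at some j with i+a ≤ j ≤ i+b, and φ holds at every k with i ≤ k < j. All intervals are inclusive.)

6

Evaluate at each i in [0,8]:
  i=0: ✓ (rhs at j=1; lhs holds on [0,0])
  i=1: ✓ (rhs at j=2; lhs holds on [1,1])
  i=2: ✗ (no rhs in [3,3])
  i=3: ✓ (rhs at j=4; lhs holds on [3,3])
  i=4: ✓ (rhs at j=5; lhs holds on [4,4])
  i=5: ✗ (lhs fails at k=5 before rhs at j=6)
  i=6: ✓ (rhs at j=7; lhs holds on [6,6])
  i=7: ✗ (lhs fails at k=7 before rhs at j=8)
  i=8: ✓ (rhs at j=9; lhs holds on [8,8])
Positions where it holds: {0, 1, 3, 4, 6, 8} → 6.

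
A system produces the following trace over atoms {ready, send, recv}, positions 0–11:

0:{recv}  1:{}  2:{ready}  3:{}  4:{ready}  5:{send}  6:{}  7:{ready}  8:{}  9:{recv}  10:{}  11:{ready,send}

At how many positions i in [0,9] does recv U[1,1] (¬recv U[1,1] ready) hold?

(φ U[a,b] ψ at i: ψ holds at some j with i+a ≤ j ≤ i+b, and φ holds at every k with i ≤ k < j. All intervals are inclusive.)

2

Evaluate at each i in [0,9]:
  i=0: ✓ (rhs at j=1; lhs holds on [0,0])
  i=1: ✗ (no rhs in [2,2])
  i=2: ✗ (lhs fails at k=2 before rhs at j=3)
  i=3: ✗ (no rhs in [4,4])
  i=4: ✗ (no rhs in [5,5])
  i=5: ✗ (lhs fails at k=5 before rhs at j=6)
  i=6: ✗ (no rhs in [7,7])
  i=7: ✗ (no rhs in [8,8])
  i=8: ✗ (no rhs in [9,9])
  i=9: ✓ (rhs at j=10; lhs holds on [9,9])
Positions where it holds: {0, 9} → 2.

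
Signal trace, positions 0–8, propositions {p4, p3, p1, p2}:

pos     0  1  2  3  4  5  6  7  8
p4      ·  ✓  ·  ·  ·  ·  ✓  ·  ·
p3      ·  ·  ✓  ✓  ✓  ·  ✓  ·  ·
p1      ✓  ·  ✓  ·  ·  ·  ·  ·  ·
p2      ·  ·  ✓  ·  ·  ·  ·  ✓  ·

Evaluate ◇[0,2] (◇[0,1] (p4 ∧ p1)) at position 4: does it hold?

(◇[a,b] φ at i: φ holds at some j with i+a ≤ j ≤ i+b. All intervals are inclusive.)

Check ◇[0,1] (p4 ∧ p1) at each j in [4,6]:
  j=4: fails (none in [4,5])
  j=5: fails (none in [5,6])
  j=6: fails (none in [6,7])
No position in the window satisfies it → formula fails.

Does not hold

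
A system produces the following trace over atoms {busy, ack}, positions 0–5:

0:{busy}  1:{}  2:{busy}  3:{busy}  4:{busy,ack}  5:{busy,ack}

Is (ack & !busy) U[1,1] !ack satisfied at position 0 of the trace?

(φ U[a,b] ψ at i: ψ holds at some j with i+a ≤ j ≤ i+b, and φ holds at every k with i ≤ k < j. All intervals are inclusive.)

No

Need some j in [1,1] with !ack, and (ack & !busy) at every k in [0,j-1].
  j=1: !ack holds, but (ack & !busy) fails at k=0 → not this j.
No j in the window works → until fails.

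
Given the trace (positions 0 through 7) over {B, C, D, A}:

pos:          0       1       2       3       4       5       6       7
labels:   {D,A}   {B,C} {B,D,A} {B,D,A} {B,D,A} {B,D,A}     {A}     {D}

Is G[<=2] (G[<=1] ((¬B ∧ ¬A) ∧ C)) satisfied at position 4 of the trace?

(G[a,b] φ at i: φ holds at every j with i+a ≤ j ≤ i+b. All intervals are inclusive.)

Check G[<=1] ((¬B ∧ ¬A) ∧ C) at every j in [4,6]:
  j=4: fails at 4
  j=5: fails at 5
  j=6: fails at 6
Fails at j=4 → formula fails.

Does not hold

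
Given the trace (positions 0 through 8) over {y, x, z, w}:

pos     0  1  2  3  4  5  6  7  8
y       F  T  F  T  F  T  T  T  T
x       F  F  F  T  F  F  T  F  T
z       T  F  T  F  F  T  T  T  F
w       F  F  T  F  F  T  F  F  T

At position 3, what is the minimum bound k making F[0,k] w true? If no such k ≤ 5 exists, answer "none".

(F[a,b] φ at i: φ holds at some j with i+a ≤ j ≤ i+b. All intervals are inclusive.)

2

Scan j = 3,4,… for w:
  j=3: fails
  j=4: fails
  j=5: holds
First hit at j=5, so smallest k = 5-3 = 2.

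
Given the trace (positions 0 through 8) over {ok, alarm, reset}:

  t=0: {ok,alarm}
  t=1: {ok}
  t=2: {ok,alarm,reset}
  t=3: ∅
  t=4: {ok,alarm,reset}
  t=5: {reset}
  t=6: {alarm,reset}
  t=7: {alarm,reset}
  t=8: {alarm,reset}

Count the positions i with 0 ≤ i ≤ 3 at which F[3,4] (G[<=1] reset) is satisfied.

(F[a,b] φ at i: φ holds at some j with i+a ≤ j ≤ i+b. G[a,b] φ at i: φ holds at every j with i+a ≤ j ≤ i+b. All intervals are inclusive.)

Evaluate at each i in [0,3]:
  i=0: ✓ (witness j=4)
  i=1: ✓ (witness j=4)
  i=2: ✓ (witness j=5)
  i=3: ✓ (witness j=6)
Positions where it holds: {0, 1, 2, 3} → 4.

4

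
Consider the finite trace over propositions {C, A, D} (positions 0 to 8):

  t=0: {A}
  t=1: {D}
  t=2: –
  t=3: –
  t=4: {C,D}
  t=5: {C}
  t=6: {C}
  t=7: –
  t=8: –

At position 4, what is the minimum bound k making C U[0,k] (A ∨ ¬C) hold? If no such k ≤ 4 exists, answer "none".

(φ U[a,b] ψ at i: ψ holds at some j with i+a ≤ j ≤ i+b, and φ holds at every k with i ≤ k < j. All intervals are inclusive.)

3

Need earliest j ≥ 4 with (A ∨ ¬C), and C at every k in [4,j-1].
  j=4: rhs fails.
  j=5: rhs fails.
  j=6: rhs fails.
  j=7: rhs holds; lhs holds on [4,6]. k = 3.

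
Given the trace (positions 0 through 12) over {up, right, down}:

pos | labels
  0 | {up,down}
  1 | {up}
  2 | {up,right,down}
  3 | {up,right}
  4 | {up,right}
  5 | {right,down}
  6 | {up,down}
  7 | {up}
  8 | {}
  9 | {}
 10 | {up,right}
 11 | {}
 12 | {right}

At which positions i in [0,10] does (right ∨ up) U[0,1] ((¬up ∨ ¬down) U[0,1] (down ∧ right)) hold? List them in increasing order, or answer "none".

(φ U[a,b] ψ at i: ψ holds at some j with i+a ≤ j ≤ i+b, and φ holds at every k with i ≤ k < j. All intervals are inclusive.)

0, 1, 2, 3, 4, 5

Evaluate at each i in [0,10]:
  i=0: ✓ (rhs at j=1; lhs holds on [0,0])
  i=1: ✓ (rhs at j=1)
  i=2: ✓ (rhs at j=2)
  i=3: ✓ (rhs at j=4; lhs holds on [3,3])
  i=4: ✓ (rhs at j=4)
  i=5: ✓ (rhs at j=5)
  i=6: ✗ (no rhs in [6,7])
  i=7: ✗ (no rhs in [7,8])
  i=8: ✗ (no rhs in [8,9])
  i=9: ✗ (no rhs in [9,10])
  i=10: ✗ (no rhs in [10,11])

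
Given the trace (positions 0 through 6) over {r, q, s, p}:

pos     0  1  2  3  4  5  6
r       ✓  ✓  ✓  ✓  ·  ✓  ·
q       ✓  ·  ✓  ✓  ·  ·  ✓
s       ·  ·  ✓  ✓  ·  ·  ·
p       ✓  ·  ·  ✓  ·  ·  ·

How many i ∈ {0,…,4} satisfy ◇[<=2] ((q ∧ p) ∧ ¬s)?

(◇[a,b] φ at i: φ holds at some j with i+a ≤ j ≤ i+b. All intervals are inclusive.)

1

Evaluate at each i in [0,4]:
  i=0: ✓ (witness j=0)
  i=1: ✗ (none in [1,3])
  i=2: ✗ (none in [2,4])
  i=3: ✗ (none in [3,5])
  i=4: ✗ (none in [4,6])
Positions where it holds: {0} → 1.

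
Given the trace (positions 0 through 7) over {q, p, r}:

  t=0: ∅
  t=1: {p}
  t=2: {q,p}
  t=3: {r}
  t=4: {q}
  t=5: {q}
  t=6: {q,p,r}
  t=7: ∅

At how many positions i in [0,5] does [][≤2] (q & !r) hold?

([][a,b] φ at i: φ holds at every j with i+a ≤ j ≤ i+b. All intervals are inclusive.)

Evaluate at each i in [0,5]:
  i=0: ✗ (fails at j=0)
  i=1: ✗ (fails at j=1)
  i=2: ✗ (fails at j=3)
  i=3: ✗ (fails at j=3)
  i=4: ✗ (fails at j=6)
  i=5: ✗ (fails at j=6)
Positions where it holds: {} → 0.

0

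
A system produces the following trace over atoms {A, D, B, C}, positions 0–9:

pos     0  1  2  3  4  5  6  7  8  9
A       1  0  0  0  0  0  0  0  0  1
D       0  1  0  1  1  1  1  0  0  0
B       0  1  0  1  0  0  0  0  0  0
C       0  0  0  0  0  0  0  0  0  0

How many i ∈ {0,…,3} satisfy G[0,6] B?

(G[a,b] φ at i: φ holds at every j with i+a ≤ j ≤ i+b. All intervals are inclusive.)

0

Evaluate at each i in [0,3]:
  i=0: ✗ (fails at j=0)
  i=1: ✗ (fails at j=2)
  i=2: ✗ (fails at j=2)
  i=3: ✗ (fails at j=4)
Positions where it holds: {} → 0.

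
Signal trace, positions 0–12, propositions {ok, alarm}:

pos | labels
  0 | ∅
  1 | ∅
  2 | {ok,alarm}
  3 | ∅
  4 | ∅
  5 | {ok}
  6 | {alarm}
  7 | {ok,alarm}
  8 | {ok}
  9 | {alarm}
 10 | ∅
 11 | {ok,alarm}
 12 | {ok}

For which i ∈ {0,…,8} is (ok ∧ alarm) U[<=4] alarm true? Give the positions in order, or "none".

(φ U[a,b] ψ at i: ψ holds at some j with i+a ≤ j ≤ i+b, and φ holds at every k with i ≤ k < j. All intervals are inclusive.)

Evaluate at each i in [0,8]:
  i=0: ✗ (lhs fails at k=0 before rhs at j=2)
  i=1: ✗ (lhs fails at k=1 before rhs at j=2)
  i=2: ✓ (rhs at j=2)
  i=3: ✗ (lhs fails at k=3 before rhs at j=6)
  i=4: ✗ (lhs fails at k=4 before rhs at j=6)
  i=5: ✗ (lhs fails at k=5 before rhs at j=6)
  i=6: ✓ (rhs at j=6)
  i=7: ✓ (rhs at j=7)
  i=8: ✗ (lhs fails at k=8 before rhs at j=9)

2, 6, 7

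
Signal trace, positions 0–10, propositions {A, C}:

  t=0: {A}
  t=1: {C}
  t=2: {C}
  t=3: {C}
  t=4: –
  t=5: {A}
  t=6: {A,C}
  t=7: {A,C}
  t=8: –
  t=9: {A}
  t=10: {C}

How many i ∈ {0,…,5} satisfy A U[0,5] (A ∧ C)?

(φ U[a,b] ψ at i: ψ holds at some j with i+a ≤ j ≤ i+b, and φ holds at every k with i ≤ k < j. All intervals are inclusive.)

1

Evaluate at each i in [0,5]:
  i=0: ✗ (no rhs in [0,5])
  i=1: ✗ (lhs fails at k=1 before rhs at j=6)
  i=2: ✗ (lhs fails at k=2 before rhs at j=6)
  i=3: ✗ (lhs fails at k=3 before rhs at j=6)
  i=4: ✗ (lhs fails at k=4 before rhs at j=6)
  i=5: ✓ (rhs at j=6; lhs holds on [5,5])
Positions where it holds: {5} → 1.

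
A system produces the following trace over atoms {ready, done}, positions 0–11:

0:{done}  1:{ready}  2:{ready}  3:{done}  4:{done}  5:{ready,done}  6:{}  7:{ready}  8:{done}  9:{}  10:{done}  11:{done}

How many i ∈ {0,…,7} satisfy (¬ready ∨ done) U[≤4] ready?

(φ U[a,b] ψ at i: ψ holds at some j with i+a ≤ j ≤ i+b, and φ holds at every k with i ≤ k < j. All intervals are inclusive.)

Evaluate at each i in [0,7]:
  i=0: ✓ (rhs at j=1; lhs holds on [0,0])
  i=1: ✓ (rhs at j=1)
  i=2: ✓ (rhs at j=2)
  i=3: ✓ (rhs at j=5; lhs holds on [3,4])
  i=4: ✓ (rhs at j=5; lhs holds on [4,4])
  i=5: ✓ (rhs at j=5)
  i=6: ✓ (rhs at j=7; lhs holds on [6,6])
  i=7: ✓ (rhs at j=7)
Positions where it holds: {0, 1, 2, 3, 4, 5, 6, 7} → 8.

8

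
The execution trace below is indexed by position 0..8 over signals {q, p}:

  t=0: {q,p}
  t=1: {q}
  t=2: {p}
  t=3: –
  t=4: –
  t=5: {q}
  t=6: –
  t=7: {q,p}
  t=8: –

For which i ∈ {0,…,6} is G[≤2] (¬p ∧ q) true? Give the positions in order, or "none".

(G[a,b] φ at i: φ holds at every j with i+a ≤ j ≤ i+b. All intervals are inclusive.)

Evaluate at each i in [0,6]:
  i=0: ✗ (fails at j=0)
  i=1: ✗ (fails at j=2)
  i=2: ✗ (fails at j=2)
  i=3: ✗ (fails at j=3)
  i=4: ✗ (fails at j=4)
  i=5: ✗ (fails at j=6)
  i=6: ✗ (fails at j=6)

none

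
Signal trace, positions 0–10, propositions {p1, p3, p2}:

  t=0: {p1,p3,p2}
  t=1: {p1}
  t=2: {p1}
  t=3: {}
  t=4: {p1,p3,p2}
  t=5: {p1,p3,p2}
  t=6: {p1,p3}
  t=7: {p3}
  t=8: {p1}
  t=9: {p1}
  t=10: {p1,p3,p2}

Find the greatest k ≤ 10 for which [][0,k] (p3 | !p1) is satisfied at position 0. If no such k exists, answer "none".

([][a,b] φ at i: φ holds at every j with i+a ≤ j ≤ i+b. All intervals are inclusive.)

(p3 | !p1) must hold from j=0 onward; find where it first fails.
  j=0: holds
  j=1: fails
Holds on [0,0], so largest k = 0.

0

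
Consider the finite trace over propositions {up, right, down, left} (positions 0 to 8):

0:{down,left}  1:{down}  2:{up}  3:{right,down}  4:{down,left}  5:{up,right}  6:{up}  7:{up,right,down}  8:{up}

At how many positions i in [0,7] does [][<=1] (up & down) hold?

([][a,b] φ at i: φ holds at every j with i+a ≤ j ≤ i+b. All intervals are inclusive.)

0

Evaluate at each i in [0,7]:
  i=0: ✗ (fails at j=0)
  i=1: ✗ (fails at j=1)
  i=2: ✗ (fails at j=2)
  i=3: ✗ (fails at j=3)
  i=4: ✗ (fails at j=4)
  i=5: ✗ (fails at j=5)
  i=6: ✗ (fails at j=6)
  i=7: ✗ (fails at j=8)
Positions where it holds: {} → 0.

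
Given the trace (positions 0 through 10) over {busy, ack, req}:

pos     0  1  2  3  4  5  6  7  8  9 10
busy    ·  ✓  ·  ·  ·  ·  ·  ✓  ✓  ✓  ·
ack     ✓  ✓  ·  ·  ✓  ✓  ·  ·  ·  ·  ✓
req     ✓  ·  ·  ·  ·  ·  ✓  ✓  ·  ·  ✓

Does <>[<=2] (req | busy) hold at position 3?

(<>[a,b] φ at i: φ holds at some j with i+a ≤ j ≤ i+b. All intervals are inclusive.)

Check (req | busy) at each j in [3,5]:
  j=3: false
  j=4: false
  j=5: false
No position in the window satisfies it → formula fails.

Does not hold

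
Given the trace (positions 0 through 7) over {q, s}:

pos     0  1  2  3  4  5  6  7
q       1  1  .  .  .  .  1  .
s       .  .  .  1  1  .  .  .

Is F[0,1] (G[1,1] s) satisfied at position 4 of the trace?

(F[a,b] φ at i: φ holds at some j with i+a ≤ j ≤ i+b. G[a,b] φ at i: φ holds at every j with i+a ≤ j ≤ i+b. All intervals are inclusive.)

Check G[1,1] s at each j in [4,5]:
  j=4: fails at 5
  j=5: fails at 6
No position in the window satisfies it → formula fails.

False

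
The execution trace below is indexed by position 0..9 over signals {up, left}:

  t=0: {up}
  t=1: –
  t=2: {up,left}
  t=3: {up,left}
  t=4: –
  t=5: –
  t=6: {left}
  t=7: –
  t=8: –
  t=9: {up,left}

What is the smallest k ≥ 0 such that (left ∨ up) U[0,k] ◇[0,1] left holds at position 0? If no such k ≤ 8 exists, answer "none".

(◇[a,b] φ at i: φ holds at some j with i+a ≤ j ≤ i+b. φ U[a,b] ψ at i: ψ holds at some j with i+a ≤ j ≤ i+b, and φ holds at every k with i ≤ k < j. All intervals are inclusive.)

1

Need earliest j ≥ 0 with ◇[0,1] left, and (left ∨ up) at every k in [0,j-1].
  j=0: rhs fails.
  j=1: rhs holds; lhs holds on [0,0]. k = 1.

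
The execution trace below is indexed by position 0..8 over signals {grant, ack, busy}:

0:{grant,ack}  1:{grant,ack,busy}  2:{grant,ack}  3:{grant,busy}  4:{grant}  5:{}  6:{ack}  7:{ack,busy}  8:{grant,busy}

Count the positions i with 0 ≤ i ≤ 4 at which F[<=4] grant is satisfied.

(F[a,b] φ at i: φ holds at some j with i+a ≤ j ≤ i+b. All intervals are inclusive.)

Evaluate at each i in [0,4]:
  i=0: ✓ (witness j=0)
  i=1: ✓ (witness j=1)
  i=2: ✓ (witness j=2)
  i=3: ✓ (witness j=3)
  i=4: ✓ (witness j=4)
Positions where it holds: {0, 1, 2, 3, 4} → 5.

5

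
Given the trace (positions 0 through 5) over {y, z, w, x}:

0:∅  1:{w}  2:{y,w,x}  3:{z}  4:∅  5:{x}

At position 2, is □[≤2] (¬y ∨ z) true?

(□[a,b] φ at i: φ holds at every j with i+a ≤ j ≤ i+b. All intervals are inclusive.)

No

Check (¬y ∨ z) at every j in [2,4]:
  j=2: false
  j=3: true
  j=4: true
Fails at j=2 → formula fails.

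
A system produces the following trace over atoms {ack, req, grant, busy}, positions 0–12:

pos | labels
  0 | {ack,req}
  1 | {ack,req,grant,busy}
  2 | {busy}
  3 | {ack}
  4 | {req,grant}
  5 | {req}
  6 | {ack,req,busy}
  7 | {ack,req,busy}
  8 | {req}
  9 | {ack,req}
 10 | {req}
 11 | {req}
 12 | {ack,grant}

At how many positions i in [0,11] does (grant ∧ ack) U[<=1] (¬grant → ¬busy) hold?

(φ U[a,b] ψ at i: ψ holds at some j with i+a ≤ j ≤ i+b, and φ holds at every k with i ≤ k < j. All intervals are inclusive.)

9

Evaluate at each i in [0,11]:
  i=0: ✓ (rhs at j=0)
  i=1: ✓ (rhs at j=1)
  i=2: ✗ (lhs fails at k=2 before rhs at j=3)
  i=3: ✓ (rhs at j=3)
  i=4: ✓ (rhs at j=4)
  i=5: ✓ (rhs at j=5)
  i=6: ✗ (no rhs in [6,7])
  i=7: ✗ (lhs fails at k=7 before rhs at j=8)
  i=8: ✓ (rhs at j=8)
  i=9: ✓ (rhs at j=9)
  i=10: ✓ (rhs at j=10)
  i=11: ✓ (rhs at j=11)
Positions where it holds: {0, 1, 3, 4, 5, 8, 9, 10, 11} → 9.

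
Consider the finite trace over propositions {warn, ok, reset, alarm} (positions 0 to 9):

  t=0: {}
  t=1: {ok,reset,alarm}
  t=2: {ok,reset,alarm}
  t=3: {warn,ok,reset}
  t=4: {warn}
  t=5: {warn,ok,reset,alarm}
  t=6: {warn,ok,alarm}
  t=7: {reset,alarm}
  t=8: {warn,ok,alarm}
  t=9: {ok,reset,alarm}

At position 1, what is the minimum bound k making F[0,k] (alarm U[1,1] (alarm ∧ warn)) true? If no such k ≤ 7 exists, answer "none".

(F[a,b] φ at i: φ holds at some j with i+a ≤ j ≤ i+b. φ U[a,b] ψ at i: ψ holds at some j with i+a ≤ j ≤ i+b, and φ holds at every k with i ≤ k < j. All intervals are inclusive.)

Scan j = 1,2,… for (alarm U[1,1] (alarm ∧ warn)):
  j=1: fails
  j=2: fails
  j=3: fails
  j=4: fails
  j=5: holds
First hit at j=5, so smallest k = 5-1 = 4.

4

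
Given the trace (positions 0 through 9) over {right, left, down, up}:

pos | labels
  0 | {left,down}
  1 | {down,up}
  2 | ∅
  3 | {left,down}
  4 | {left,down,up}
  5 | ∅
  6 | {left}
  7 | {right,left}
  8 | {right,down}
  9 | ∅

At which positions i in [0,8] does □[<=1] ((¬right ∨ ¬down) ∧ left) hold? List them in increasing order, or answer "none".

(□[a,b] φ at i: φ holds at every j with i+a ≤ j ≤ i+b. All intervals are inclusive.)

3, 6

Evaluate at each i in [0,8]:
  i=0: ✗ (fails at j=1)
  i=1: ✗ (fails at j=1)
  i=2: ✗ (fails at j=2)
  i=3: ✓ (all of [3,4])
  i=4: ✗ (fails at j=5)
  i=5: ✗ (fails at j=5)
  i=6: ✓ (all of [6,7])
  i=7: ✗ (fails at j=8)
  i=8: ✗ (fails at j=8)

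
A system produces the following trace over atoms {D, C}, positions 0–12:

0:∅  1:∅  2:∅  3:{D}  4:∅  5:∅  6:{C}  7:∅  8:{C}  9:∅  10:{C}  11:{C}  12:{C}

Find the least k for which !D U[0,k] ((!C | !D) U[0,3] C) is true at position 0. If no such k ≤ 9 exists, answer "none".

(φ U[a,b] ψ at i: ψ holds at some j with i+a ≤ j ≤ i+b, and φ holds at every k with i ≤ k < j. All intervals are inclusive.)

3

Need earliest j ≥ 0 with ((!C | !D) U[0,3] C), and !D at every k in [0,j-1].
  j=0: rhs fails.
  j=1: rhs fails.
  j=2: rhs fails.
  j=3: rhs holds; lhs holds on [0,2]. k = 3.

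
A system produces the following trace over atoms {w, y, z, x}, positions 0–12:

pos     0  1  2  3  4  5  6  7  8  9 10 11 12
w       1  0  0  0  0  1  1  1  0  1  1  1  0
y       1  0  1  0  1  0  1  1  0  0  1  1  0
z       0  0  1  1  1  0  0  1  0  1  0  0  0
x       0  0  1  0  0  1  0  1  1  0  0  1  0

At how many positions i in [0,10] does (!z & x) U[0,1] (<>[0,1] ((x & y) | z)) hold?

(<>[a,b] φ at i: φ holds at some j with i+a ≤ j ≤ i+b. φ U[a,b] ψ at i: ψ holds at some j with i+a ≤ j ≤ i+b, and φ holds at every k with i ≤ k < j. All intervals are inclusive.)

Evaluate at each i in [0,10]:
  i=0: ✗ (lhs fails at k=0 before rhs at j=1)
  i=1: ✓ (rhs at j=1)
  i=2: ✓ (rhs at j=2)
  i=3: ✓ (rhs at j=3)
  i=4: ✓ (rhs at j=4)
  i=5: ✓ (rhs at j=6; lhs holds on [5,5])
  i=6: ✓ (rhs at j=6)
  i=7: ✓ (rhs at j=7)
  i=8: ✓ (rhs at j=8)
  i=9: ✓ (rhs at j=9)
  i=10: ✓ (rhs at j=10)
Positions where it holds: {1, 2, 3, 4, 5, 6, 7, 8, 9, 10} → 10.

10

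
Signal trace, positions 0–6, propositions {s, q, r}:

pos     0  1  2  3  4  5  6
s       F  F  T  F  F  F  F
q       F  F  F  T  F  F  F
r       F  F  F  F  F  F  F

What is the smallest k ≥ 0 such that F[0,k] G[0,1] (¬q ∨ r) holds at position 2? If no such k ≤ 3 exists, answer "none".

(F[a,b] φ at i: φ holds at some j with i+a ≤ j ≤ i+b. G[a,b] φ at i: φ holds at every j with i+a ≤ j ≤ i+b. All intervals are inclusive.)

2

Scan j = 2,3,… for G[0,1] (¬q ∨ r):
  j=2: fails
  j=3: fails
  j=4: holds
First hit at j=4, so smallest k = 4-2 = 2.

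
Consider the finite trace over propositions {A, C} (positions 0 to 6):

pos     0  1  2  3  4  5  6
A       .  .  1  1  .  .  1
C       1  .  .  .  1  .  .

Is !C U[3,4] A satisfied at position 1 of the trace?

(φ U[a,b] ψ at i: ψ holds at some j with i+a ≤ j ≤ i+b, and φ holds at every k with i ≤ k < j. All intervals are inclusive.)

False

Need some j in [4,5] with A, and !C at every k in [1,j-1].
  j=4: A false.
  j=5: A false.
No j in the window works → until fails.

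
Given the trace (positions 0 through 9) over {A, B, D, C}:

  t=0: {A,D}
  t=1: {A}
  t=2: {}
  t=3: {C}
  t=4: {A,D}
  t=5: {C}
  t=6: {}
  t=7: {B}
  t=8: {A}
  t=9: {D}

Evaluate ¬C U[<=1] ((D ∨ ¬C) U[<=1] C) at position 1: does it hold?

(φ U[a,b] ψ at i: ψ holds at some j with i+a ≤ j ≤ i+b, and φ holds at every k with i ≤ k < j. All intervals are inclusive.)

Need some j in [1,2] with ((D ∨ ¬C) U[<=1] C), and ¬C at every k in [1,j-1].
  j=1: ((D ∨ ¬C) U[<=1] C) — fails.
  j=2: ((D ∨ ¬C) U[<=1] C) holds; ¬C holds at every k in [1,1] → satisfied.

True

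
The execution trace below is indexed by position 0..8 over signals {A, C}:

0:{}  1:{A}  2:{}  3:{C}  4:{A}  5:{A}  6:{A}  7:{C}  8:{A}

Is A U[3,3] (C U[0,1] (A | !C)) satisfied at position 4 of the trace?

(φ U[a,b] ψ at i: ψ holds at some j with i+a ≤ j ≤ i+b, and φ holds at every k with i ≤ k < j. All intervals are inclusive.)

Need some j in [7,7] with (C U[0,1] (A | !C)), and A at every k in [4,j-1].
  j=7: (C U[0,1] (A | !C)) holds; A holds at every k in [4,6] → satisfied.

True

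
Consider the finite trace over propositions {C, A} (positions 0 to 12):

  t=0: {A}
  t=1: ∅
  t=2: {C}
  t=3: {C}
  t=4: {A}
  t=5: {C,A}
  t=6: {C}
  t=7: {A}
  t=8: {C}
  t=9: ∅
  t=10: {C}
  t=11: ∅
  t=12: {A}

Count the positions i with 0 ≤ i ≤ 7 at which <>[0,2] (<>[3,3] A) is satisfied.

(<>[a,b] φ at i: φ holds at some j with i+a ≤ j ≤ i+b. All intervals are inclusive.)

Evaluate at each i in [0,7]:
  i=0: ✓ (witness j=1)
  i=1: ✓ (witness j=1)
  i=2: ✓ (witness j=2)
  i=3: ✓ (witness j=4)
  i=4: ✓ (witness j=4)
  i=5: ✗ (none in [5,7])
  i=6: ✗ (none in [6,8])
  i=7: ✓ (witness j=9)
Positions where it holds: {0, 1, 2, 3, 4, 7} → 6.

6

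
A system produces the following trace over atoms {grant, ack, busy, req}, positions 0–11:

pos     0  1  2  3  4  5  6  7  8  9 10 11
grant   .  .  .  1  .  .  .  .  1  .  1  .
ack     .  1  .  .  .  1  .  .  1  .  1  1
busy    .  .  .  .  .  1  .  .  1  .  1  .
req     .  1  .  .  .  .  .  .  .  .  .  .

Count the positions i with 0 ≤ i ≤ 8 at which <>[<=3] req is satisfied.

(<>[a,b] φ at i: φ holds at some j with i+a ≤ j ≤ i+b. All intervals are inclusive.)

Evaluate at each i in [0,8]:
  i=0: ✓ (witness j=1)
  i=1: ✓ (witness j=1)
  i=2: ✗ (none in [2,5])
  i=3: ✗ (none in [3,6])
  i=4: ✗ (none in [4,7])
  i=5: ✗ (none in [5,8])
  i=6: ✗ (none in [6,9])
  i=7: ✗ (none in [7,10])
  i=8: ✗ (none in [8,11])
Positions where it holds: {0, 1} → 2.

2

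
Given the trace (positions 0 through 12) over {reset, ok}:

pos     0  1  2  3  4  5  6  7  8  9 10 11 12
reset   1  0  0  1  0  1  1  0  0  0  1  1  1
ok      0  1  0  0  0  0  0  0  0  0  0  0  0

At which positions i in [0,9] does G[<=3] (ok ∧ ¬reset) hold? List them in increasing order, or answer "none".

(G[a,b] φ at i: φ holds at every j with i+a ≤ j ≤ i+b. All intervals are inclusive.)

none

Evaluate at each i in [0,9]:
  i=0: ✗ (fails at j=0)
  i=1: ✗ (fails at j=2)
  i=2: ✗ (fails at j=2)
  i=3: ✗ (fails at j=3)
  i=4: ✗ (fails at j=4)
  i=5: ✗ (fails at j=5)
  i=6: ✗ (fails at j=6)
  i=7: ✗ (fails at j=7)
  i=8: ✗ (fails at j=8)
  i=9: ✗ (fails at j=9)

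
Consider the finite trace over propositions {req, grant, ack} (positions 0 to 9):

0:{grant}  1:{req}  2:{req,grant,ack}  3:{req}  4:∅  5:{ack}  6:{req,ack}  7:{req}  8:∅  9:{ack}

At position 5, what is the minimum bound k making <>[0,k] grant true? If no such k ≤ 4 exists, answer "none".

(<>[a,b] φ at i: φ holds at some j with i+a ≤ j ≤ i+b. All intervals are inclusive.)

none

Scan j = 5,6,… for grant:
  j=5: fails
  j=6: fails
  j=7: fails
  j=8: fails
  j=9: fails
No j in [5,9] satisfies it → none.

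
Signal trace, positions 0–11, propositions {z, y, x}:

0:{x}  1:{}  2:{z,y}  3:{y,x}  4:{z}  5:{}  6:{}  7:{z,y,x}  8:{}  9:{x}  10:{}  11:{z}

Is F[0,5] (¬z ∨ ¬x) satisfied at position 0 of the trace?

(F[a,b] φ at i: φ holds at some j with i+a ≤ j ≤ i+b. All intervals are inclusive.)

Check (¬z ∨ ¬x) at each j in [0,5]:
  j=0: true
  j=1: true
  j=2: true
  j=3: true
  j=4: true
  j=5: true
Found at j=0 → formula holds.

True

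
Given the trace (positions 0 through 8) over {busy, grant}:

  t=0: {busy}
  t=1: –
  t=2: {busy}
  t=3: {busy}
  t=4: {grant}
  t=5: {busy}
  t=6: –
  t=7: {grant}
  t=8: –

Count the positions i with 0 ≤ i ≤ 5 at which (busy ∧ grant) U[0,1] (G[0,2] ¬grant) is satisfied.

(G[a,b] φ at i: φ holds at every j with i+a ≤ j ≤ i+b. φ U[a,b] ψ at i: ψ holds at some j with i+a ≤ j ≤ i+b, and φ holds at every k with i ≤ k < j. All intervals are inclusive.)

2

Evaluate at each i in [0,5]:
  i=0: ✓ (rhs at j=0)
  i=1: ✓ (rhs at j=1)
  i=2: ✗ (no rhs in [2,3])
  i=3: ✗ (no rhs in [3,4])
  i=4: ✗ (no rhs in [4,5])
  i=5: ✗ (no rhs in [5,6])
Positions where it holds: {0, 1} → 2.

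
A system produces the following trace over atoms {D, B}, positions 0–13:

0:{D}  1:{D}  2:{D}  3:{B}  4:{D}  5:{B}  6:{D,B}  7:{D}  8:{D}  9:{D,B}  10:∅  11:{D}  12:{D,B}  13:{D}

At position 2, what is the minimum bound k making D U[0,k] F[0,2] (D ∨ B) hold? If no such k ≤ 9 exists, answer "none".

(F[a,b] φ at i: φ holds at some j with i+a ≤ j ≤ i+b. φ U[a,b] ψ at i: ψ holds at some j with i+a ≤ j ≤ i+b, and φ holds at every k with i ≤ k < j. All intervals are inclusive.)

Need earliest j ≥ 2 with F[0,2] (D ∨ B), and D at every k in [2,j-1].
  j=2: rhs holds (empty prefix). k = 0.

0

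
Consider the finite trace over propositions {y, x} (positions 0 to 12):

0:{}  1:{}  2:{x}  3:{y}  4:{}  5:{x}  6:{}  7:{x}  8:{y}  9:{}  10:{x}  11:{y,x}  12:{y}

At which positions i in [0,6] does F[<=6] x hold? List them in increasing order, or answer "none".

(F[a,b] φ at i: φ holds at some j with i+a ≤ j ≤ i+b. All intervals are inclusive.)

Evaluate at each i in [0,6]:
  i=0: ✓ (witness j=2)
  i=1: ✓ (witness j=2)
  i=2: ✓ (witness j=2)
  i=3: ✓ (witness j=5)
  i=4: ✓ (witness j=5)
  i=5: ✓ (witness j=5)
  i=6: ✓ (witness j=7)

0, 1, 2, 3, 4, 5, 6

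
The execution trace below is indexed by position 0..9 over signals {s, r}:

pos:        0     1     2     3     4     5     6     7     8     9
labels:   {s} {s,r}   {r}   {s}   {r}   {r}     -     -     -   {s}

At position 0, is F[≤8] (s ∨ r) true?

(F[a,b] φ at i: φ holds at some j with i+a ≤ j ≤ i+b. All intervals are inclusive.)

Check (s ∨ r) at each j in [0,8]:
  j=0: true
  j=1: true
  j=2: true
  j=3: true
  j=4: true
  j=5: true
  j=6: false
  j=7: false
  j=8: false
Found at j=0 → formula holds.

Holds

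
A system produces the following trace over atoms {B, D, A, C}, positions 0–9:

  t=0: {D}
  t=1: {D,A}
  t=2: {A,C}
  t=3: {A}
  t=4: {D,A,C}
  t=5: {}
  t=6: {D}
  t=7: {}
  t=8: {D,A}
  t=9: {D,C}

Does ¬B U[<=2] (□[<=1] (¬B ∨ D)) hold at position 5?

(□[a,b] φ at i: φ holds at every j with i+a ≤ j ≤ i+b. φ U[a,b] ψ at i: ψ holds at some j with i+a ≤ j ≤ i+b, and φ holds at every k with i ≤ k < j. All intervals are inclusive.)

Yes

Need some j in [5,7] with □[<=1] (¬B ∨ D), and ¬B at every k in [5,j-1].
  j=5: □[<=1] (¬B ∨ D) holds; no prefix to check → satisfied.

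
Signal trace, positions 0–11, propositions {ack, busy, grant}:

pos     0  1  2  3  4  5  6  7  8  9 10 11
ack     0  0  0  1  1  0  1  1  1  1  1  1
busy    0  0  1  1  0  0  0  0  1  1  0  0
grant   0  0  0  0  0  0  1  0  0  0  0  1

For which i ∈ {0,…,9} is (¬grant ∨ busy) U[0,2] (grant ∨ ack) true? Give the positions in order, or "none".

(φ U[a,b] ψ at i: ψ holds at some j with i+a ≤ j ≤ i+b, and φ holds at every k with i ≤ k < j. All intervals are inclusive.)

Evaluate at each i in [0,9]:
  i=0: ✗ (no rhs in [0,2])
  i=1: ✓ (rhs at j=3; lhs holds on [1,2])
  i=2: ✓ (rhs at j=3; lhs holds on [2,2])
  i=3: ✓ (rhs at j=3)
  i=4: ✓ (rhs at j=4)
  i=5: ✓ (rhs at j=6; lhs holds on [5,5])
  i=6: ✓ (rhs at j=6)
  i=7: ✓ (rhs at j=7)
  i=8: ✓ (rhs at j=8)
  i=9: ✓ (rhs at j=9)

1, 2, 3, 4, 5, 6, 7, 8, 9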